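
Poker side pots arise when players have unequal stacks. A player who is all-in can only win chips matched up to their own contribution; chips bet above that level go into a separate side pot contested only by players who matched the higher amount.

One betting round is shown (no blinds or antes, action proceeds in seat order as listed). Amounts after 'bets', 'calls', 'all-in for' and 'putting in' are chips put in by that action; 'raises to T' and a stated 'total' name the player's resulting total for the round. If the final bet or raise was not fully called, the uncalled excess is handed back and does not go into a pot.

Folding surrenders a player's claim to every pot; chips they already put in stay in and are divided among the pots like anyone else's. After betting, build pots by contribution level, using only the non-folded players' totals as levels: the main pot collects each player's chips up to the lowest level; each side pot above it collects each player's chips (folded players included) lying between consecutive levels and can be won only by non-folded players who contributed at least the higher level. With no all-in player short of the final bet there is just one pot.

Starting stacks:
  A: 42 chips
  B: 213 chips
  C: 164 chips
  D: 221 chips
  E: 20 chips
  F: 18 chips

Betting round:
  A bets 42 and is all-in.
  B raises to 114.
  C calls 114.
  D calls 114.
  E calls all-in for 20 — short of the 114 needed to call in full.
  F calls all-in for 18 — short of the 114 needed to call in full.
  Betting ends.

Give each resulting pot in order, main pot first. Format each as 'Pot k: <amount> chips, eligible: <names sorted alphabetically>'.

Pot 1: 108 chips, eligible: A, B, C, D, E, F
Pot 2: 10 chips, eligible: A, B, C, D, E
Pot 3: 88 chips, eligible: A, B, C, D
Pot 4: 216 chips, eligible: B, C, D

Derivation:
Contributions: A=42, B=114, C=114, D=114, E=20, F=18
Pot levels (distinct totals of non-folded players): 18, 20, 42, 114
Layer 1-18: 18 each from A, B, C, D, E, F = 18*6 = 108 chips; eligible A, B, C, D, E, F
Layer 19-20: 2 each from A, B, C, D, E = 2*5 = 10 chips; eligible A, B, C, D, E
Layer 21-42: 22 each from A, B, C, D = 22*4 = 88 chips; eligible A, B, C, D
Layer 43-114: 72 each from B, C, D = 72*3 = 216 chips; eligible B, C, D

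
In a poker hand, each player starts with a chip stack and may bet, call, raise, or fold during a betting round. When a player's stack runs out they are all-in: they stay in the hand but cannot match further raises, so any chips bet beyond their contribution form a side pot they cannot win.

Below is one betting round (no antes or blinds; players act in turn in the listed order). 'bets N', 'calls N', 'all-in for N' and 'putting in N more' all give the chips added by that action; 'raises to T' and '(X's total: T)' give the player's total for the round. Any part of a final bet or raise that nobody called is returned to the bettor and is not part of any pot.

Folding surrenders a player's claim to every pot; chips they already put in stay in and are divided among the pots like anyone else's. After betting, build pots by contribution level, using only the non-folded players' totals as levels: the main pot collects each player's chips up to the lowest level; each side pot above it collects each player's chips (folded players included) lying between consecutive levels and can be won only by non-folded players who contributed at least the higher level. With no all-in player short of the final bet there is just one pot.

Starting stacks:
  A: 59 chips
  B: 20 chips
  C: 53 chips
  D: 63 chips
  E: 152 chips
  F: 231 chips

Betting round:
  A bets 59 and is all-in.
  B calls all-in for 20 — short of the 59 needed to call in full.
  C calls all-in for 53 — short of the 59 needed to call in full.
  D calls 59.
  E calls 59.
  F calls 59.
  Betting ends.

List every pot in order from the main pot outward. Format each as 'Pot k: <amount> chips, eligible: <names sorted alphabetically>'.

Pot 1: 120 chips, eligible: A, B, C, D, E, F
Pot 2: 165 chips, eligible: A, C, D, E, F
Pot 3: 24 chips, eligible: A, D, E, F

Derivation:
Contributions: A=59, B=20, C=53, D=59, E=59, F=59
Pot levels (distinct totals of non-folded players): 20, 53, 59
Layer 1-20: 20 each from A, B, C, D, E, F = 20*6 = 120 chips; eligible A, B, C, D, E, F
Layer 21-53: 33 each from A, C, D, E, F = 33*5 = 165 chips; eligible A, C, D, E, F
Layer 54-59: 6 each from A, D, E, F = 6*4 = 24 chips; eligible A, D, E, F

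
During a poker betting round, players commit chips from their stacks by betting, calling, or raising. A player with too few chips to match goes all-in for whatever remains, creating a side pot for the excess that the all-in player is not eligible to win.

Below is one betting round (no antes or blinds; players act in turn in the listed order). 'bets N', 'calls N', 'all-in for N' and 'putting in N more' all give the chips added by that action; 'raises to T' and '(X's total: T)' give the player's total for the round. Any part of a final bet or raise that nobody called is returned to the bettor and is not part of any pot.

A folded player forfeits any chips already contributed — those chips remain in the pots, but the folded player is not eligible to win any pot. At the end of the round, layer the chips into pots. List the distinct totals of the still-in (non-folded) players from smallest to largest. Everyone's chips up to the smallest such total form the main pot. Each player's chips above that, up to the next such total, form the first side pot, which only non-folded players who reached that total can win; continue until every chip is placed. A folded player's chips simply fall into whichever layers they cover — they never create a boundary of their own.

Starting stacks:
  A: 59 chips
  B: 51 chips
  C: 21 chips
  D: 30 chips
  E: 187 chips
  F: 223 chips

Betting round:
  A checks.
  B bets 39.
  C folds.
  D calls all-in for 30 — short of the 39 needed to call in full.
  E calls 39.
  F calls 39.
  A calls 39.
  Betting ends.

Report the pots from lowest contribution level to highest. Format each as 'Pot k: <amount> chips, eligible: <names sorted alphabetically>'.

Contributions: A=39, B=39, D=30, E=39, F=39
Folded: C
Pot levels (distinct totals of non-folded players): 30, 39
Layer 1-30: 30 each from A, B, D, E, F = 30*5 = 150 chips; eligible A, B, D, E, F
Layer 31-39: 9 each from A, B, E, F = 9*4 = 36 chips; eligible A, B, E, F

Pot 1: 150 chips, eligible: A, B, D, E, F
Pot 2: 36 chips, eligible: A, B, E, F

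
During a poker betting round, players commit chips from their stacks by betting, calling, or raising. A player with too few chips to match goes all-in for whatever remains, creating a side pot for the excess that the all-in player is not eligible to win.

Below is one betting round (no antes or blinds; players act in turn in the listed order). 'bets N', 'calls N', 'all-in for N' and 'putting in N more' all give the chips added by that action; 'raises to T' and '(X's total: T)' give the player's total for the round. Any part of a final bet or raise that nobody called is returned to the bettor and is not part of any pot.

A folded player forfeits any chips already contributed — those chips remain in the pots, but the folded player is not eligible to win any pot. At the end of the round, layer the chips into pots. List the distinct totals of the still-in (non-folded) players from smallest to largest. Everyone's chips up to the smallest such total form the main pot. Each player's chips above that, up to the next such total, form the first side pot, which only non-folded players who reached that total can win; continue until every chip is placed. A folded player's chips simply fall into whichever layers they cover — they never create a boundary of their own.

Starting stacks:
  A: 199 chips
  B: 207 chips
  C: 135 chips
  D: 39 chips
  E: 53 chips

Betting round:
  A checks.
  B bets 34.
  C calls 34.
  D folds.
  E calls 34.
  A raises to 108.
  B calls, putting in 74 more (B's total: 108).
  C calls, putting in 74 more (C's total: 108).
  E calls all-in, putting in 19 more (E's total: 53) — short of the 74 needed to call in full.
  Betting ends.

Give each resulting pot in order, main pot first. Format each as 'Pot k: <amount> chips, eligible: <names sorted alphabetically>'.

Contributions: A=108, B=108, C=108, E=53
Folded: D
Pot levels (distinct totals of non-folded players): 53, 108
Layer 1-53: 53 each from A, B, C, E = 53*4 = 212 chips; eligible A, B, C, E
Layer 54-108: 55 each from A, B, C = 55*3 = 165 chips; eligible A, B, C

Pot 1: 212 chips, eligible: A, B, C, E
Pot 2: 165 chips, eligible: A, B, C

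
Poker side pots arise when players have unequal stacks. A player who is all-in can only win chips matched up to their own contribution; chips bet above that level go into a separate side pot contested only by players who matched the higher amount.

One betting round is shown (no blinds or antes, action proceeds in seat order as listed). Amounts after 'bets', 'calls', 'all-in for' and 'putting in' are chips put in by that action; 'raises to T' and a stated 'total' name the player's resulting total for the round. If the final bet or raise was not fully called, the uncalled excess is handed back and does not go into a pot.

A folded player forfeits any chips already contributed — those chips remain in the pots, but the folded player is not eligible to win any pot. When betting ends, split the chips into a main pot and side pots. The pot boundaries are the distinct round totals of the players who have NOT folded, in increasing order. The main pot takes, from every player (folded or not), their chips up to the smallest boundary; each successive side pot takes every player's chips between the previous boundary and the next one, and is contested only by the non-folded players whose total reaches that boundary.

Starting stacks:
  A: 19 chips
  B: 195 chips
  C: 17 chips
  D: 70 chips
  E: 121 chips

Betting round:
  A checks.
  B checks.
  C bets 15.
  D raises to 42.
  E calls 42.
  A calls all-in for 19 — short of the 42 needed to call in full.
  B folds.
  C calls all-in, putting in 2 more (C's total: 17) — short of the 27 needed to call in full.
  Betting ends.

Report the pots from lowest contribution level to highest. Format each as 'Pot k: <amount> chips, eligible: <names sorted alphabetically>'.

Contributions: A=19, C=17, D=42, E=42
Folded: B
Pot levels (distinct totals of non-folded players): 17, 19, 42
Layer 1-17: 17 each from A, C, D, E = 17*4 = 68 chips; eligible A, C, D, E
Layer 18-19: 2 each from A, D, E = 2*3 = 6 chips; eligible A, D, E
Layer 20-42: 23 each from D, E = 23*2 = 46 chips; eligible D, E

Pot 1: 68 chips, eligible: A, C, D, E
Pot 2: 6 chips, eligible: A, D, E
Pot 3: 46 chips, eligible: D, E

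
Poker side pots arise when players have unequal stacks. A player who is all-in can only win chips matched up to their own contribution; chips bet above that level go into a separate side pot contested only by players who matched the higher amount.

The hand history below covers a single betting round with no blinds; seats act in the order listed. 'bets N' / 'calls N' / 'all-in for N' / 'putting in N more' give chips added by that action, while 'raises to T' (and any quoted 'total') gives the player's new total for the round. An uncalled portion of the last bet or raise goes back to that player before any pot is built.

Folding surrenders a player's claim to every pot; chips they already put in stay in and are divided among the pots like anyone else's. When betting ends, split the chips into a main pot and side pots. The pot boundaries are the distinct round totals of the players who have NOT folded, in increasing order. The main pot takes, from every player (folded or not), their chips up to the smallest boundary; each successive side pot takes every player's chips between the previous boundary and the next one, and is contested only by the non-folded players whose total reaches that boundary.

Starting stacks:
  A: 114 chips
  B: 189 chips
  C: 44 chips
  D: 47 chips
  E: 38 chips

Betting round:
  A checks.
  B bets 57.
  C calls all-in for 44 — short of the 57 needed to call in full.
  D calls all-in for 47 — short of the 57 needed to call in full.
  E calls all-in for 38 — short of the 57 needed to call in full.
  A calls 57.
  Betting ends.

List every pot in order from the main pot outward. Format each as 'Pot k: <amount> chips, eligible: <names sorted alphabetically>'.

Contributions: A=57, B=57, C=44, D=47, E=38
Pot levels (distinct totals of non-folded players): 38, 44, 47, 57
Layer 1-38: 38 each from A, B, C, D, E = 38*5 = 190 chips; eligible A, B, C, D, E
Layer 39-44: 6 each from A, B, C, D = 6*4 = 24 chips; eligible A, B, C, D
Layer 45-47: 3 each from A, B, D = 3*3 = 9 chips; eligible A, B, D
Layer 48-57: 10 each from A, B = 10*2 = 20 chips; eligible A, B

Pot 1: 190 chips, eligible: A, B, C, D, E
Pot 2: 24 chips, eligible: A, B, C, D
Pot 3: 9 chips, eligible: A, B, D
Pot 4: 20 chips, eligible: A, B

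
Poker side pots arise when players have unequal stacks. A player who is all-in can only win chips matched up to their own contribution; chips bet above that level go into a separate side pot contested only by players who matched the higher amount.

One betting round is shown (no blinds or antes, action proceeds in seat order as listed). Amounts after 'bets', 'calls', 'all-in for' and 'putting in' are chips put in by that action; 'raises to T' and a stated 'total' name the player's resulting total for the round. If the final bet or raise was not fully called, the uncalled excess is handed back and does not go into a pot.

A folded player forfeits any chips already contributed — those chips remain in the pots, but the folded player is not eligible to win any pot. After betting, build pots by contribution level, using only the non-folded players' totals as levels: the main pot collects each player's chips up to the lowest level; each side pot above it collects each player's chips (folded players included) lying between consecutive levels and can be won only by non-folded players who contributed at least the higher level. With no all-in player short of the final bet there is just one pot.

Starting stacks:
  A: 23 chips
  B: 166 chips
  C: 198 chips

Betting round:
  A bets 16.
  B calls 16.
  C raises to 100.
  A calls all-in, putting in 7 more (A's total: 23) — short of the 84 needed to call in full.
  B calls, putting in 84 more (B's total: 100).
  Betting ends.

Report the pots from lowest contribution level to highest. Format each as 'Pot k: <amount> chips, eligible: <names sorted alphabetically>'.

Contributions: A=23, B=100, C=100
Pot levels (distinct totals of non-folded players): 23, 100
Layer 1-23: 23 each from A, B, C = 23*3 = 69 chips; eligible A, B, C
Layer 24-100: 77 each from B, C = 77*2 = 154 chips; eligible B, C

Pot 1: 69 chips, eligible: A, B, C
Pot 2: 154 chips, eligible: B, C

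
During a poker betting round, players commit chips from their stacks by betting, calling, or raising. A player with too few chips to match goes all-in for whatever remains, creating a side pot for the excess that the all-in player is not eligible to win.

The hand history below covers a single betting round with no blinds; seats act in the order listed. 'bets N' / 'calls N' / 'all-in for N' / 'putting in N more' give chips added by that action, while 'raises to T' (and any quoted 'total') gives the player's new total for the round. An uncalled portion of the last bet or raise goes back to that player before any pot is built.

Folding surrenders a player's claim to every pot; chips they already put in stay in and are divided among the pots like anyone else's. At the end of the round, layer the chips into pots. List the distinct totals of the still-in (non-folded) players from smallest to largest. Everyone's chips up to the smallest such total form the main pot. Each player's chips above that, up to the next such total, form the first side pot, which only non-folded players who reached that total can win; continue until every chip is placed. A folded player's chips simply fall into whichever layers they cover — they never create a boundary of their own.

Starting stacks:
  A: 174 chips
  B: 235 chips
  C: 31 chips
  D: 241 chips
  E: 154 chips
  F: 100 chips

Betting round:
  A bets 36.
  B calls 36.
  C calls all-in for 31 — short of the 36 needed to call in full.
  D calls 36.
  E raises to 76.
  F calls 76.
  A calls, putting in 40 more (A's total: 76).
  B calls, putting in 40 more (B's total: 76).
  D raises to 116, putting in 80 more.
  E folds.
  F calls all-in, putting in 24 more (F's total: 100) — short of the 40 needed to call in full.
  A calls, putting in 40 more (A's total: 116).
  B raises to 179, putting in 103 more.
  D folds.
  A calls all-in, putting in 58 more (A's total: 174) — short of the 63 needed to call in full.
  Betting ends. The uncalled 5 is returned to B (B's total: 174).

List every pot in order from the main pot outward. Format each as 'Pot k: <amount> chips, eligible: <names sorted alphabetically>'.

Contributions (after 5 returned to B): A=174, B=174, C=31, D=116, E=76, F=100
Folded: D, E
Pot levels (distinct totals of non-folded players): 31, 100, 174
Layer 1-31: 31 each from A, B, C, D, E, F = 31*6 = 186 chips; eligible A, B, C, F
Layer 32-100: A 69 + B 69 + D 69 + E 45 + F 69 = 321 chips; eligible A, B, F
Layer 101-174: A 74 + B 74 + D 16 = 164 chips; eligible A, B

Pot 1: 186 chips, eligible: A, B, C, F
Pot 2: 321 chips, eligible: A, B, F
Pot 3: 164 chips, eligible: A, B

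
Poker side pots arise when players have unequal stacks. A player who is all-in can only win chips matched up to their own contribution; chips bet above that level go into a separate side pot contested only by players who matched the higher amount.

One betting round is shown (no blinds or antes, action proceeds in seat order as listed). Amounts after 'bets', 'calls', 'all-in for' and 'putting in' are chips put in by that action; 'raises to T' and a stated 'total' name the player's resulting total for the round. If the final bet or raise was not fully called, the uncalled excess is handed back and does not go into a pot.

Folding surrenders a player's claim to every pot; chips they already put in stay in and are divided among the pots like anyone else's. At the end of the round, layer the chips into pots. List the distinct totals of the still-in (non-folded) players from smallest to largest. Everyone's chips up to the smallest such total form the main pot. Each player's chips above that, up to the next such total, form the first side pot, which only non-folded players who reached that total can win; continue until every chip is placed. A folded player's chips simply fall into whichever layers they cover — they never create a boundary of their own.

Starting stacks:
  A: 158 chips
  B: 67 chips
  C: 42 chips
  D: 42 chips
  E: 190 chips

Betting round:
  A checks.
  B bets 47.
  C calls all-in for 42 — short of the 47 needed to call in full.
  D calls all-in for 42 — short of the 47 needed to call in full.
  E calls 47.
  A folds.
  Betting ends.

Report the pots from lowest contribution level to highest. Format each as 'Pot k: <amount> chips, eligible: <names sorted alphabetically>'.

Pot 1: 168 chips, eligible: B, C, D, E
Pot 2: 10 chips, eligible: B, E

Derivation:
Contributions: B=47, C=42, D=42, E=47
Folded: A
Pot levels (distinct totals of non-folded players): 42, 47
Layer 1-42: 42 each from B, C, D, E = 42*4 = 168 chips; eligible B, C, D, E
Layer 43-47: 5 each from B, E = 5*2 = 10 chips; eligible B, E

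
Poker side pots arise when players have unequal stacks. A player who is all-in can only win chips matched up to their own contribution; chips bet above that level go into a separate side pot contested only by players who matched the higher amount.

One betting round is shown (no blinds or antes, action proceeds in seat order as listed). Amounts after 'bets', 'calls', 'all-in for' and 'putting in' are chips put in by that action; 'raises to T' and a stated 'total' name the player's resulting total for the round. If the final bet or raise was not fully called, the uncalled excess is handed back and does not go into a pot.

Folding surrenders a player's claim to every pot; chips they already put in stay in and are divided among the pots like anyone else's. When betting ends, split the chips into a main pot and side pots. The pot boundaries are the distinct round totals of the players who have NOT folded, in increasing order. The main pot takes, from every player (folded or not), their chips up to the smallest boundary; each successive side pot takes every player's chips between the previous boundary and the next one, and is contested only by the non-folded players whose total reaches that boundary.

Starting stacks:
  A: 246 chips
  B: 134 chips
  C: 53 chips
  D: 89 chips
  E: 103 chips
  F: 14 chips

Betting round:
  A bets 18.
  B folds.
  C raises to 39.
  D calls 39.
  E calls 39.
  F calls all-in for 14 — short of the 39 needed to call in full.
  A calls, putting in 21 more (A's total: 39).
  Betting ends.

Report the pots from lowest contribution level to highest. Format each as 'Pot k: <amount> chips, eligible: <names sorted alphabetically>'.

Pot 1: 70 chips, eligible: A, C, D, E, F
Pot 2: 100 chips, eligible: A, C, D, E

Derivation:
Contributions: A=39, C=39, D=39, E=39, F=14
Folded: B
Pot levels (distinct totals of non-folded players): 14, 39
Layer 1-14: 14 each from A, C, D, E, F = 14*5 = 70 chips; eligible A, C, D, E, F
Layer 15-39: 25 each from A, C, D, E = 25*4 = 100 chips; eligible A, C, D, E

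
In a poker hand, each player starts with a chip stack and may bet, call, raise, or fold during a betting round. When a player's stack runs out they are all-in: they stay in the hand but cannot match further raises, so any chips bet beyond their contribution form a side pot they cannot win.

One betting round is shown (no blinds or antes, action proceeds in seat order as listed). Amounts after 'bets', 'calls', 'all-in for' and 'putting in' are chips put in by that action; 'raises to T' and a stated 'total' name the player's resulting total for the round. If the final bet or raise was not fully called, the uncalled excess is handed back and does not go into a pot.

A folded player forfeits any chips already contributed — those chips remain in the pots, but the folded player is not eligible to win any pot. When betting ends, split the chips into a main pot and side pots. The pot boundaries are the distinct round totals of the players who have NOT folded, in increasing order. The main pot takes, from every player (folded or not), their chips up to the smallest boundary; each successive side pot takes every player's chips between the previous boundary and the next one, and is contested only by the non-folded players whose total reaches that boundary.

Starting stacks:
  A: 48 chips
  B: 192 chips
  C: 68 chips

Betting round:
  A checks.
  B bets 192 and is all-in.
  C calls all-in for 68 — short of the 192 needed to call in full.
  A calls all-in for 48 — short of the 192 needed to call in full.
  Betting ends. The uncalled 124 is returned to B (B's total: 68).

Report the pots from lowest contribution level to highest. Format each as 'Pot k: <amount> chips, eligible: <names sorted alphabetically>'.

Contributions (after 124 returned to B): A=48, B=68, C=68
Pot levels (distinct totals of non-folded players): 48, 68
Layer 1-48: 48 each from A, B, C = 48*3 = 144 chips; eligible A, B, C
Layer 49-68: 20 each from B, C = 20*2 = 40 chips; eligible B, C

Pot 1: 144 chips, eligible: A, B, C
Pot 2: 40 chips, eligible: B, C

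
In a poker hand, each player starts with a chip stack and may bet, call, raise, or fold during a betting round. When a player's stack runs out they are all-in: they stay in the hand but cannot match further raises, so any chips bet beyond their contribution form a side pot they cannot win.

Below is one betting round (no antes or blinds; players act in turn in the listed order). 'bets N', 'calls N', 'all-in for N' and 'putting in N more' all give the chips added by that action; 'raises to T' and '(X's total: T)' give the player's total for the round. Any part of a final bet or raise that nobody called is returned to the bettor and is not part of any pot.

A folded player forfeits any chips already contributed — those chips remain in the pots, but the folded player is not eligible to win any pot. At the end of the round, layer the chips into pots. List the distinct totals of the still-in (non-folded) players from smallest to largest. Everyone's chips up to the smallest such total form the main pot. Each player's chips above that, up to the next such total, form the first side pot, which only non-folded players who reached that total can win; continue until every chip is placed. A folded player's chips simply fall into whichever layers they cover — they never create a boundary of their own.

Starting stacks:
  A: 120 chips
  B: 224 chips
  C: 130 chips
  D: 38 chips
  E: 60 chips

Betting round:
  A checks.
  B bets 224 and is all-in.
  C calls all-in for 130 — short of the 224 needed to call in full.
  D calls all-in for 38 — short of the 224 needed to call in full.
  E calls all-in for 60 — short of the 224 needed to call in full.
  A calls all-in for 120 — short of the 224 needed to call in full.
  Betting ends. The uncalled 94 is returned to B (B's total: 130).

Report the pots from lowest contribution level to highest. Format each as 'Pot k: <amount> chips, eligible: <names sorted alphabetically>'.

Contributions (after 94 returned to B): A=120, B=130, C=130, D=38, E=60
Pot levels (distinct totals of non-folded players): 38, 60, 120, 130
Layer 1-38: 38 each from A, B, C, D, E = 38*5 = 190 chips; eligible A, B, C, D, E
Layer 39-60: 22 each from A, B, C, E = 22*4 = 88 chips; eligible A, B, C, E
Layer 61-120: 60 each from A, B, C = 60*3 = 180 chips; eligible A, B, C
Layer 121-130: 10 each from B, C = 10*2 = 20 chips; eligible B, C

Pot 1: 190 chips, eligible: A, B, C, D, E
Pot 2: 88 chips, eligible: A, B, C, E
Pot 3: 180 chips, eligible: A, B, C
Pot 4: 20 chips, eligible: B, C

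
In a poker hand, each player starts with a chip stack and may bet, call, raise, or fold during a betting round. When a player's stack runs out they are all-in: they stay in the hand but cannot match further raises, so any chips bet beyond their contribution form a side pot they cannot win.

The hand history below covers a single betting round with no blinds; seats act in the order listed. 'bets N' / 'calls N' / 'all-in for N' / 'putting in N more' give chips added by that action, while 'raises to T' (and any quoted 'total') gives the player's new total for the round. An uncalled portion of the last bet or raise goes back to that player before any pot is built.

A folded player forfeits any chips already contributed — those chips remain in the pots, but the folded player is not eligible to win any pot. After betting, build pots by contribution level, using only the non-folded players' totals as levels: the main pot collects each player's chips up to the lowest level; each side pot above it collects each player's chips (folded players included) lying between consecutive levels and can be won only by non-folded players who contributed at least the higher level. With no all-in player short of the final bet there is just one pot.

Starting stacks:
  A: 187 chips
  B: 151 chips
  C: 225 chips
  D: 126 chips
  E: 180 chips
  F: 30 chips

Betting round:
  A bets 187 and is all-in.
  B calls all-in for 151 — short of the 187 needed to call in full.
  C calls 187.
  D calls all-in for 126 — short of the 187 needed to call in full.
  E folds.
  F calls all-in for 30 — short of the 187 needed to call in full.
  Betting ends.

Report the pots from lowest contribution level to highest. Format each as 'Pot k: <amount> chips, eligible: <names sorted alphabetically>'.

Pot 1: 150 chips, eligible: A, B, C, D, F
Pot 2: 384 chips, eligible: A, B, C, D
Pot 3: 75 chips, eligible: A, B, C
Pot 4: 72 chips, eligible: A, C

Derivation:
Contributions: A=187, B=151, C=187, D=126, F=30
Folded: E
Pot levels (distinct totals of non-folded players): 30, 126, 151, 187
Layer 1-30: 30 each from A, B, C, D, F = 30*5 = 150 chips; eligible A, B, C, D, F
Layer 31-126: 96 each from A, B, C, D = 96*4 = 384 chips; eligible A, B, C, D
Layer 127-151: 25 each from A, B, C = 25*3 = 75 chips; eligible A, B, C
Layer 152-187: 36 each from A, C = 36*2 = 72 chips; eligible A, C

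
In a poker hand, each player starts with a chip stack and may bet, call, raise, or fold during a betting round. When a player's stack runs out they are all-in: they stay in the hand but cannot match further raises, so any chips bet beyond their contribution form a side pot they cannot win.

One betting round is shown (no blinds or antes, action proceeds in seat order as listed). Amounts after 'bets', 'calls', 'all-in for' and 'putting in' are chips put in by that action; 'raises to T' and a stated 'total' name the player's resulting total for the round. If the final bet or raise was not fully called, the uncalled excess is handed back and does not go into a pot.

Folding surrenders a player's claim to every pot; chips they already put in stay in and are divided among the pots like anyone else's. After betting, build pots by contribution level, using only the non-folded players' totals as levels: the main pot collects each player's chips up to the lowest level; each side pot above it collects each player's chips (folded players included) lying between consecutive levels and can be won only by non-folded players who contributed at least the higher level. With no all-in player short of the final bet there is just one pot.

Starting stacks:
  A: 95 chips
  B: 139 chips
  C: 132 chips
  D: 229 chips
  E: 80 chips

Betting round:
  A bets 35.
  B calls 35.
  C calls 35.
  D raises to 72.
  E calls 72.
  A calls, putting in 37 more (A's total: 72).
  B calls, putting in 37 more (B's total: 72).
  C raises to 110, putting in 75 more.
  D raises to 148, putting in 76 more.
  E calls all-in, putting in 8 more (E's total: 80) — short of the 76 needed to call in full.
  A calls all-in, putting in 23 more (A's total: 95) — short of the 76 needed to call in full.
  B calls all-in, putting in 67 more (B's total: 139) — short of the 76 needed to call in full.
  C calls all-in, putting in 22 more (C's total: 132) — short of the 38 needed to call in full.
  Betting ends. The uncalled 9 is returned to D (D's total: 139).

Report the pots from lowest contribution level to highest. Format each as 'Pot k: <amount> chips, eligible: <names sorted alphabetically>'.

Pot 1: 400 chips, eligible: A, B, C, D, E
Pot 2: 60 chips, eligible: A, B, C, D
Pot 3: 111 chips, eligible: B, C, D
Pot 4: 14 chips, eligible: B, D

Derivation:
Contributions (after 9 returned to D): A=95, B=139, C=132, D=139, E=80
Pot levels (distinct totals of non-folded players): 80, 95, 132, 139
Layer 1-80: 80 each from A, B, C, D, E = 80*5 = 400 chips; eligible A, B, C, D, E
Layer 81-95: 15 each from A, B, C, D = 15*4 = 60 chips; eligible A, B, C, D
Layer 96-132: 37 each from B, C, D = 37*3 = 111 chips; eligible B, C, D
Layer 133-139: 7 each from B, D = 7*2 = 14 chips; eligible B, D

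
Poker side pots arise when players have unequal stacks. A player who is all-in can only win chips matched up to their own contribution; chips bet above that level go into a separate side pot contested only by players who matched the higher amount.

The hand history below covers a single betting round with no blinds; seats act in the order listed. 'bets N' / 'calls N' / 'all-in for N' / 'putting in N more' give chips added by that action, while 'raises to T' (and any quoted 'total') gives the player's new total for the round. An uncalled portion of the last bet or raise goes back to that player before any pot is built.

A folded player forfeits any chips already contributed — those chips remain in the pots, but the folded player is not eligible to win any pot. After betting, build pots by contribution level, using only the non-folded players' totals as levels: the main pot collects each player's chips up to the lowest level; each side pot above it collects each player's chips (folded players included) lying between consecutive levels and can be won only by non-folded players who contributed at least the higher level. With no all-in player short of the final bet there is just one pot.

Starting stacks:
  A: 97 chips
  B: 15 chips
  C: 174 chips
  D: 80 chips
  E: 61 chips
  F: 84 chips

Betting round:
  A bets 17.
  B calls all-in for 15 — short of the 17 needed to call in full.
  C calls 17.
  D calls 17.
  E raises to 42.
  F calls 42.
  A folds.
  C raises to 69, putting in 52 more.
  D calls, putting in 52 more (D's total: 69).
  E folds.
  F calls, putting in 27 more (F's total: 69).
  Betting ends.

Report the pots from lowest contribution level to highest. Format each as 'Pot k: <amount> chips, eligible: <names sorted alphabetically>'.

Pot 1: 90 chips, eligible: B, C, D, F
Pot 2: 191 chips, eligible: C, D, F

Derivation:
Contributions: A=17, B=15, C=69, D=69, E=42, F=69
Folded: A, E
Pot levels (distinct totals of non-folded players): 15, 69
Layer 1-15: 15 each from A, B, C, D, E, F = 15*6 = 90 chips; eligible B, C, D, F
Layer 16-69: A 2 + C 54 + D 54 + E 27 + F 54 = 191 chips; eligible C, D, F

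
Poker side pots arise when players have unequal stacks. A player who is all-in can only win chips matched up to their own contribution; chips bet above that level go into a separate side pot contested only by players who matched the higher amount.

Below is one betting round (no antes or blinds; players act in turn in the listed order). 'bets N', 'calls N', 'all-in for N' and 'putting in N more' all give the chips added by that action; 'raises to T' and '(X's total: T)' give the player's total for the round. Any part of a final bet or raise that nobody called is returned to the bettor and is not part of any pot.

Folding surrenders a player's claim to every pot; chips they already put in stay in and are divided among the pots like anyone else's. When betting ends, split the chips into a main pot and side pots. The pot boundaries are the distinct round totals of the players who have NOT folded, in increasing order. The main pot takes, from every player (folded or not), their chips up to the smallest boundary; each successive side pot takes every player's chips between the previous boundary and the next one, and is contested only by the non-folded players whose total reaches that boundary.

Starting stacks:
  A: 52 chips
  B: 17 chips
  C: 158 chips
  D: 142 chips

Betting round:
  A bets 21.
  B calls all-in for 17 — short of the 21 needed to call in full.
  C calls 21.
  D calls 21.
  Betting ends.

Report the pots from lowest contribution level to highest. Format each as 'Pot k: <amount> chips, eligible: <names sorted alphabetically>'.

Contributions: A=21, B=17, C=21, D=21
Pot levels (distinct totals of non-folded players): 17, 21
Layer 1-17: 17 each from A, B, C, D = 17*4 = 68 chips; eligible A, B, C, D
Layer 18-21: 4 each from A, C, D = 4*3 = 12 chips; eligible A, C, D

Pot 1: 68 chips, eligible: A, B, C, D
Pot 2: 12 chips, eligible: A, C, D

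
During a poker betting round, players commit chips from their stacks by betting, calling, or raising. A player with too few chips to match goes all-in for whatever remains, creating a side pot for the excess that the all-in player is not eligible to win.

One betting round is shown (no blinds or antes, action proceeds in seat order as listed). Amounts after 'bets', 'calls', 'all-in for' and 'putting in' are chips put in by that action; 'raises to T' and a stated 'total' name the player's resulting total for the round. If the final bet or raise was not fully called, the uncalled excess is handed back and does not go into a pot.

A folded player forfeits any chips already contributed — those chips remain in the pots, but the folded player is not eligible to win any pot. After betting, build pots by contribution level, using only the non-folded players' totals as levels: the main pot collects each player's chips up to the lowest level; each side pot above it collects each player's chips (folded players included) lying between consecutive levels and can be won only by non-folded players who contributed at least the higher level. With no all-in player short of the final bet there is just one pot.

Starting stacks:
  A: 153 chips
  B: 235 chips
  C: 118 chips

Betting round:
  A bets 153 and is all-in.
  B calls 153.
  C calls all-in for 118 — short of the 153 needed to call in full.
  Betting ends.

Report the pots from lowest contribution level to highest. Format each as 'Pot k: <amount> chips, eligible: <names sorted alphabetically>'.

Pot 1: 354 chips, eligible: A, B, C
Pot 2: 70 chips, eligible: A, B

Derivation:
Contributions: A=153, B=153, C=118
Pot levels (distinct totals of non-folded players): 118, 153
Layer 1-118: 118 each from A, B, C = 118*3 = 354 chips; eligible A, B, C
Layer 119-153: 35 each from A, B = 35*2 = 70 chips; eligible A, B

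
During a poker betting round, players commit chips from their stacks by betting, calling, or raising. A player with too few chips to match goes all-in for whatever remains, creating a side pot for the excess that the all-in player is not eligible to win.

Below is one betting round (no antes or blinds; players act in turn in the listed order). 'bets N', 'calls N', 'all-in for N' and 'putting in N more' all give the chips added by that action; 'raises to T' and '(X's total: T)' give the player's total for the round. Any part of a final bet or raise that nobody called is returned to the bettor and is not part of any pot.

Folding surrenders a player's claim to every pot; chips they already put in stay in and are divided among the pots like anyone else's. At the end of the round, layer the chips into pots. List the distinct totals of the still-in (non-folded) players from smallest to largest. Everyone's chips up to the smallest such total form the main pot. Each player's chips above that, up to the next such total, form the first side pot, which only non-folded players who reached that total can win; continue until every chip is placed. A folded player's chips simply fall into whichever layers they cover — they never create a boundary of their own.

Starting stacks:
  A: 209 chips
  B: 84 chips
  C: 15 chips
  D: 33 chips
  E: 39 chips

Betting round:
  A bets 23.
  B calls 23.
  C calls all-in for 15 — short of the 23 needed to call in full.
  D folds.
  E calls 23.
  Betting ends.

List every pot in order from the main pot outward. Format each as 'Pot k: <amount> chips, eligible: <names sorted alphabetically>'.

Pot 1: 60 chips, eligible: A, B, C, E
Pot 2: 24 chips, eligible: A, B, E

Derivation:
Contributions: A=23, B=23, C=15, E=23
Folded: D
Pot levels (distinct totals of non-folded players): 15, 23
Layer 1-15: 15 each from A, B, C, E = 15*4 = 60 chips; eligible A, B, C, E
Layer 16-23: 8 each from A, B, E = 8*3 = 24 chips; eligible A, B, E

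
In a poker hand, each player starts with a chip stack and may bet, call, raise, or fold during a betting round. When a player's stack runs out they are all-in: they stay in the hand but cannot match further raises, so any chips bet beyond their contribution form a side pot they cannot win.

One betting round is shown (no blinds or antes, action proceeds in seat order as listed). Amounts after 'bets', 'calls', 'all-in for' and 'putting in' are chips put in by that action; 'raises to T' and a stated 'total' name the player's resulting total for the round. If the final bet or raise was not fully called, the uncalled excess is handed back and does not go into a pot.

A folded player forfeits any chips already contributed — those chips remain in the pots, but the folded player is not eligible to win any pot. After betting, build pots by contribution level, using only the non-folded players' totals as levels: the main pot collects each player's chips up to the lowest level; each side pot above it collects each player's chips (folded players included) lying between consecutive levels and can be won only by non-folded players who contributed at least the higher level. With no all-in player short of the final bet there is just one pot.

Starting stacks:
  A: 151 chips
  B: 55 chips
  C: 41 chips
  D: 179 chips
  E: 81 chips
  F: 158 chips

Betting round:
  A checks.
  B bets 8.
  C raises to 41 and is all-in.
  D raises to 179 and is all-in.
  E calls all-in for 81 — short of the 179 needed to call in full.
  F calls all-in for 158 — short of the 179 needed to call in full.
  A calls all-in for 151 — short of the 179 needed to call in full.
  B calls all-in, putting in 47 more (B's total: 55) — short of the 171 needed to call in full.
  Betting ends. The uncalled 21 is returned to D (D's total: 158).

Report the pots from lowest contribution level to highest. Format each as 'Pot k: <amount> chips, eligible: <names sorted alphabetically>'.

Pot 1: 246 chips, eligible: A, B, C, D, E, F
Pot 2: 70 chips, eligible: A, B, D, E, F
Pot 3: 104 chips, eligible: A, D, E, F
Pot 4: 210 chips, eligible: A, D, F
Pot 5: 14 chips, eligible: D, F

Derivation:
Contributions (after 21 returned to D): A=151, B=55, C=41, D=158, E=81, F=158
Pot levels (distinct totals of non-folded players): 41, 55, 81, 151, 158
Layer 1-41: 41 each from A, B, C, D, E, F = 41*6 = 246 chips; eligible A, B, C, D, E, F
Layer 42-55: 14 each from A, B, D, E, F = 14*5 = 70 chips; eligible A, B, D, E, F
Layer 56-81: 26 each from A, D, E, F = 26*4 = 104 chips; eligible A, D, E, F
Layer 82-151: 70 each from A, D, F = 70*3 = 210 chips; eligible A, D, F
Layer 152-158: 7 each from D, F = 7*2 = 14 chips; eligible D, F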